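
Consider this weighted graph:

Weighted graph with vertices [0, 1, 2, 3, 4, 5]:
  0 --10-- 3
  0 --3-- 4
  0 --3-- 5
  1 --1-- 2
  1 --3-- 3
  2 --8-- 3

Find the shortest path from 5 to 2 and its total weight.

Using Dijkstra's algorithm from vertex 5:
Shortest path: 5 -> 0 -> 3 -> 1 -> 2
Total weight: 3 + 10 + 3 + 1 = 17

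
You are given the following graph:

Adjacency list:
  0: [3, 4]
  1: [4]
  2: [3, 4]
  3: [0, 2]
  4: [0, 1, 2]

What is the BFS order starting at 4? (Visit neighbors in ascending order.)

BFS from vertex 4 (neighbors processed in ascending order):
Visit order: 4, 0, 1, 2, 3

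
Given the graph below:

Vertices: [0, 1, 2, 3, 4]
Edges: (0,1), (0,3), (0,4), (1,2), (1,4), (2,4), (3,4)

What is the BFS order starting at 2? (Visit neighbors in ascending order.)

BFS from vertex 2 (neighbors processed in ascending order):
Visit order: 2, 1, 4, 0, 3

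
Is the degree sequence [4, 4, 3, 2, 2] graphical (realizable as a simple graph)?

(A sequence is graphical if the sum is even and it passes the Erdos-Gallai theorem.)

Sum of degrees = 15. Sum is odd, so the sequence is NOT graphical.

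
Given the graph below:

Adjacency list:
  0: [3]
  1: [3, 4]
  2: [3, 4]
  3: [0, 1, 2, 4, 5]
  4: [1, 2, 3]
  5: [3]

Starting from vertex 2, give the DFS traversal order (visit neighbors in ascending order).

DFS from vertex 2 (neighbors processed in ascending order):
Visit order: 2, 3, 0, 1, 4, 5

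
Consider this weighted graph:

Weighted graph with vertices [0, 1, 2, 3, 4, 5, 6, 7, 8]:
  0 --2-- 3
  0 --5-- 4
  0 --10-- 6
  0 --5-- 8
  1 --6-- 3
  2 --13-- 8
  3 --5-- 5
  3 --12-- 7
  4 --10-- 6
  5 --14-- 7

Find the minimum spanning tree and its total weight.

Applying Kruskal's algorithm (sort edges by weight, add if no cycle):
  Add (0,3) w=2
  Add (0,4) w=5
  Add (0,8) w=5
  Add (3,5) w=5
  Add (1,3) w=6
  Add (0,6) w=10
  Skip (4,6) w=10 (creates cycle)
  Add (3,7) w=12
  Add (2,8) w=13
  Skip (5,7) w=14 (creates cycle)
MST weight = 58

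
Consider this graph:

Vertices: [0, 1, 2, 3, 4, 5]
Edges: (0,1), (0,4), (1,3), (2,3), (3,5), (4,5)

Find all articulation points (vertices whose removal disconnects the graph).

An articulation point is a vertex whose removal disconnects the graph.
Articulation points: [3]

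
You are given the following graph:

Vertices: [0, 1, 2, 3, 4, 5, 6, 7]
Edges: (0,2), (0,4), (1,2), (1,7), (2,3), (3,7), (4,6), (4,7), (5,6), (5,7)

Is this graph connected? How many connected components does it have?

Checking connectivity: the graph has 1 connected component(s).
All vertices are reachable from each other. The graph IS connected.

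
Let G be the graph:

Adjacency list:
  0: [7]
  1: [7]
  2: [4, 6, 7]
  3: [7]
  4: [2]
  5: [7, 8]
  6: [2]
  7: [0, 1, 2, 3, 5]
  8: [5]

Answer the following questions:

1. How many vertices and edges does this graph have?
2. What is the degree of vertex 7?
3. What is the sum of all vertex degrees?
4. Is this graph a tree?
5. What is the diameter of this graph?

Count: 9 vertices, 8 edges.
Vertex 7 has neighbors [0, 1, 2, 3, 5], degree = 5.
Handshaking lemma: 2 * 8 = 16.
A graph is a tree iff it is connected and has exactly n-1 edges. This graph is connected (all 9 vertices in one component) and has 9-1 = 8 edges. It is a tree.
Diameter (longest shortest path) = 4.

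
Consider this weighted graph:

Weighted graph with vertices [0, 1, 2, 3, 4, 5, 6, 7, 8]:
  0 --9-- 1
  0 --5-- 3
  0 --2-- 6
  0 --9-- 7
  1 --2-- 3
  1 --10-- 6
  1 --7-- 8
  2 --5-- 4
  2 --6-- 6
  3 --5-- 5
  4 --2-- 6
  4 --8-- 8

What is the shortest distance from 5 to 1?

Using Dijkstra's algorithm from vertex 5:
Shortest path: 5 -> 3 -> 1
Total weight: 5 + 2 = 7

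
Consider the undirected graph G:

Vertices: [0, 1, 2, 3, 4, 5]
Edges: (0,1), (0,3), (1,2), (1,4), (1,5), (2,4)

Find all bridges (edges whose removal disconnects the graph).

A bridge is an edge whose removal increases the number of connected components.
Bridges found: (0,1), (0,3), (1,5)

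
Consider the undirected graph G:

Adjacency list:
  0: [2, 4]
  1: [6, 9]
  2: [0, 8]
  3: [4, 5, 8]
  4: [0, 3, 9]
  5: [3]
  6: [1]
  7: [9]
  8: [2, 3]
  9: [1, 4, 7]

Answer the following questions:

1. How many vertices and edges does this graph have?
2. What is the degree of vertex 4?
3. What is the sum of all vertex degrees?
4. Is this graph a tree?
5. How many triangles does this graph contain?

Count: 10 vertices, 10 edges.
Vertex 4 has neighbors [0, 3, 9], degree = 3.
Handshaking lemma: 2 * 10 = 20.
A tree on 10 vertices has 9 edges. This graph has 10 edges (1 extra). Not a tree.
Number of triangles = 0.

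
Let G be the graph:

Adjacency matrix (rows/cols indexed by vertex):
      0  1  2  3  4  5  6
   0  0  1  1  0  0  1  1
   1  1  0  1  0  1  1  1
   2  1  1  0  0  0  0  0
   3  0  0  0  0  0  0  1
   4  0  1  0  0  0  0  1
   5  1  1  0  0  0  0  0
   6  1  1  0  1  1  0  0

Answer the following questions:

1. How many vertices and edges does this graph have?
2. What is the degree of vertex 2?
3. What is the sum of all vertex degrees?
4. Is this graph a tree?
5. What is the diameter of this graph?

Count: 7 vertices, 10 edges.
Vertex 2 has neighbors [0, 1], degree = 2.
Handshaking lemma: 2 * 10 = 20.
A tree on 7 vertices has 6 edges. This graph has 10 edges (4 extra). Not a tree.
Diameter (longest shortest path) = 3.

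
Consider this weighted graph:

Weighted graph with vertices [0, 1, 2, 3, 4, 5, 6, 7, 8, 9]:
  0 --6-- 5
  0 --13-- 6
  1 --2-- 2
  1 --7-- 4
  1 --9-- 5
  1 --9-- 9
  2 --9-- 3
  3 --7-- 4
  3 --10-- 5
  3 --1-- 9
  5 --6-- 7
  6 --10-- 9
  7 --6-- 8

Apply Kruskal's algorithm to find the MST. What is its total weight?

Applying Kruskal's algorithm (sort edges by weight, add if no cycle):
  Add (3,9) w=1
  Add (1,2) w=2
  Add (0,5) w=6
  Add (5,7) w=6
  Add (7,8) w=6
  Add (1,4) w=7
  Add (3,4) w=7
  Skip (1,9) w=9 (creates cycle)
  Add (1,5) w=9
  Skip (2,3) w=9 (creates cycle)
  Skip (3,5) w=10 (creates cycle)
  Add (6,9) w=10
  Skip (0,6) w=13 (creates cycle)
MST weight = 54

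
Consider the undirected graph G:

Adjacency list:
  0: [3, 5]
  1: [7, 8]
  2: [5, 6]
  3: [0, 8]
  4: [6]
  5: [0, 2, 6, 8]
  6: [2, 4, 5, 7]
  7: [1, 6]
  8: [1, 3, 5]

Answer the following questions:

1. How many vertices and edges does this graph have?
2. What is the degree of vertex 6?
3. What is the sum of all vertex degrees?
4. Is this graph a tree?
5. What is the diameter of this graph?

Count: 9 vertices, 11 edges.
Vertex 6 has neighbors [2, 4, 5, 7], degree = 4.
Handshaking lemma: 2 * 11 = 22.
A tree on 9 vertices has 8 edges. This graph has 11 edges (3 extra). Not a tree.
Diameter (longest shortest path) = 4.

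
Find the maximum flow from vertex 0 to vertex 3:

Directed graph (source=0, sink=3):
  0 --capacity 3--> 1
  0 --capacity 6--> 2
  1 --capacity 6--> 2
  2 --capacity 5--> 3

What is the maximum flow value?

Computing max flow:
  Flow on (0->1): 3/3
  Flow on (0->2): 2/6
  Flow on (1->2): 3/6
  Flow on (2->3): 5/5
Maximum flow = 5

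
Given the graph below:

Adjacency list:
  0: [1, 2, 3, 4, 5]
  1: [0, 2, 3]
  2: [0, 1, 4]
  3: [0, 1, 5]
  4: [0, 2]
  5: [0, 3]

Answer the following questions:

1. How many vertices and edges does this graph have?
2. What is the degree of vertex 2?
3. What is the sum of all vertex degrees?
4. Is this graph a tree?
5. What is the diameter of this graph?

Count: 6 vertices, 9 edges.
Vertex 2 has neighbors [0, 1, 4], degree = 3.
Handshaking lemma: 2 * 9 = 18.
A tree on 6 vertices has 5 edges. This graph has 9 edges (4 extra). Not a tree.
Diameter (longest shortest path) = 2.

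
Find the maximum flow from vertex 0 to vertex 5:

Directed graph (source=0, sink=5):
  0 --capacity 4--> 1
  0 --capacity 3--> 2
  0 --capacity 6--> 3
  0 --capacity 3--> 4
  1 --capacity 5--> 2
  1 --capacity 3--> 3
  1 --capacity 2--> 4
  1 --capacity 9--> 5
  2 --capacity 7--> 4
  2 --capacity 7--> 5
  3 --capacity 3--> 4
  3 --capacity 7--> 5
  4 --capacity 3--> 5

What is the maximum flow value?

Computing max flow:
  Flow on (0->1): 4/4
  Flow on (0->2): 3/3
  Flow on (0->3): 6/6
  Flow on (0->4): 3/3
  Flow on (1->5): 4/9
  Flow on (2->5): 3/7
  Flow on (3->5): 6/7
  Flow on (4->5): 3/3
Maximum flow = 16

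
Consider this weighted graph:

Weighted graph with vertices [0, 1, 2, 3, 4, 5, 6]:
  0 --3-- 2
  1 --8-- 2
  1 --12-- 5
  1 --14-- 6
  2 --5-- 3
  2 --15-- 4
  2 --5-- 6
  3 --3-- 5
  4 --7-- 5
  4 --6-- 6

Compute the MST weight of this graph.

Applying Kruskal's algorithm (sort edges by weight, add if no cycle):
  Add (0,2) w=3
  Add (3,5) w=3
  Add (2,3) w=5
  Add (2,6) w=5
  Add (4,6) w=6
  Skip (4,5) w=7 (creates cycle)
  Add (1,2) w=8
  Skip (1,5) w=12 (creates cycle)
  Skip (1,6) w=14 (creates cycle)
  Skip (2,4) w=15 (creates cycle)
MST weight = 30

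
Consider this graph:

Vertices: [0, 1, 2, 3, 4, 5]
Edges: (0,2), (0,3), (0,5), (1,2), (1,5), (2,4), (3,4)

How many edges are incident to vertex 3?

Vertex 3 has neighbors [0, 4], so deg(3) = 2.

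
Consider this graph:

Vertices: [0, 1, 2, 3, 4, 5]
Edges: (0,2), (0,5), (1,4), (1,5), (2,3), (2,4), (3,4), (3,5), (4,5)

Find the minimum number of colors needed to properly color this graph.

The graph has a maximum clique of size 3 (lower bound on chromatic number).
A valid 3-coloring: {0: 0, 1: 2, 2: 1, 3: 2, 4: 0, 5: 1}.
Chromatic number = 3.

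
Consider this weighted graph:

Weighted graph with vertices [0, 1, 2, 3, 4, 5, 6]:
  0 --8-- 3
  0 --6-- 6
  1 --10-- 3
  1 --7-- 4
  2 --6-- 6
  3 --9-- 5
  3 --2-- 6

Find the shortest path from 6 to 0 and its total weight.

Using Dijkstra's algorithm from vertex 6:
Shortest path: 6 -> 0
Total weight: 6 = 6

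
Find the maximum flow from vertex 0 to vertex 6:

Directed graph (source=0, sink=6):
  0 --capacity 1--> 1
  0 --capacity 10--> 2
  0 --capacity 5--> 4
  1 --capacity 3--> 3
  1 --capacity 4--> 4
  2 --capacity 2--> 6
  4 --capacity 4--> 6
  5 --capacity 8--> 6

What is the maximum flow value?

Computing max flow:
  Flow on (0->2): 2/10
  Flow on (0->4): 4/5
  Flow on (2->6): 2/2
  Flow on (4->6): 4/4
Maximum flow = 6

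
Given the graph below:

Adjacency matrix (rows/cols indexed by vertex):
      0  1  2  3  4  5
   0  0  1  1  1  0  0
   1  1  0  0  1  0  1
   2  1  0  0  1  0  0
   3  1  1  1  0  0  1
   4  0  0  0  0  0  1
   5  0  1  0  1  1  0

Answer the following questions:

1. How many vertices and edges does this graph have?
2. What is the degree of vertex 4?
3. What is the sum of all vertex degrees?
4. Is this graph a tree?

Count: 6 vertices, 8 edges.
Vertex 4 has neighbors [5], degree = 1.
Handshaking lemma: 2 * 8 = 16.
A tree on 6 vertices has 5 edges. This graph has 8 edges (3 extra). Not a tree.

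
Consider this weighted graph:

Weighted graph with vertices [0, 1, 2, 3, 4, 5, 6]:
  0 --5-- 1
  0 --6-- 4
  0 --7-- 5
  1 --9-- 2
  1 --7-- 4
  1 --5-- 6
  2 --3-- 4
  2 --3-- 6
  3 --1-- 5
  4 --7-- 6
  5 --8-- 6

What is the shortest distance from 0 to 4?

Using Dijkstra's algorithm from vertex 0:
Shortest path: 0 -> 4
Total weight: 6 = 6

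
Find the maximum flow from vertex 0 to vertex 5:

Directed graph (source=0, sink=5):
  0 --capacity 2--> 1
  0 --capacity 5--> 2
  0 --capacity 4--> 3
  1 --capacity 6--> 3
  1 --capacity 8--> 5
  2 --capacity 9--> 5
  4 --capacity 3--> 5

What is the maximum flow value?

Computing max flow:
  Flow on (0->1): 2/2
  Flow on (0->2): 5/5
  Flow on (1->5): 2/8
  Flow on (2->5): 5/9
Maximum flow = 7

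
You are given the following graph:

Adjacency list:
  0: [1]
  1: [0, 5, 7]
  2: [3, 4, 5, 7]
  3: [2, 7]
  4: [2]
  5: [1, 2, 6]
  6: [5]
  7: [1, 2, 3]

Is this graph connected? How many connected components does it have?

Checking connectivity: the graph has 1 connected component(s).
All vertices are reachable from each other. The graph IS connected.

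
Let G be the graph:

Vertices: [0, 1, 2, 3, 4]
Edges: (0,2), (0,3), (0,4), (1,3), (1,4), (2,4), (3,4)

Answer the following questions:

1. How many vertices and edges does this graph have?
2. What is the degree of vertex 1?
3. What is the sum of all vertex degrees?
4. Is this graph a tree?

Count: 5 vertices, 7 edges.
Vertex 1 has neighbors [3, 4], degree = 2.
Handshaking lemma: 2 * 7 = 14.
A tree on 5 vertices has 4 edges. This graph has 7 edges (3 extra). Not a tree.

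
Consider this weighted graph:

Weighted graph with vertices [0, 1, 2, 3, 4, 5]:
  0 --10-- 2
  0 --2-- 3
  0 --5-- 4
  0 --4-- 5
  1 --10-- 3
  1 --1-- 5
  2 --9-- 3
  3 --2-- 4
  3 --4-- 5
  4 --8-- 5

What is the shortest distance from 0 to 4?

Using Dijkstra's algorithm from vertex 0:
Shortest path: 0 -> 3 -> 4
Total weight: 2 + 2 = 4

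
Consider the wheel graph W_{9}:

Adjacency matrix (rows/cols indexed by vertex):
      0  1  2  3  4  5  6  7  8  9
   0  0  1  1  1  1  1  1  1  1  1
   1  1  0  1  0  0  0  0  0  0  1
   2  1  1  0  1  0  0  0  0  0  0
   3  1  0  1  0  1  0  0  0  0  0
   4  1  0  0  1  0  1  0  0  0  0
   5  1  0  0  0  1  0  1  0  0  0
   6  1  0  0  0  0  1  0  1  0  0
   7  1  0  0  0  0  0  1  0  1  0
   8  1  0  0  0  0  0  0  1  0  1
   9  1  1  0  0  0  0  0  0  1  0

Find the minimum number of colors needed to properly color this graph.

W_{9} = C_{9} plus a hub adjacent to every cycle vertex.
The outer cycle needs 3 colors (odd cycle); the hub is adjacent to all of them so needs a fresh color.
Chromatic number = 3 + 1 = 4.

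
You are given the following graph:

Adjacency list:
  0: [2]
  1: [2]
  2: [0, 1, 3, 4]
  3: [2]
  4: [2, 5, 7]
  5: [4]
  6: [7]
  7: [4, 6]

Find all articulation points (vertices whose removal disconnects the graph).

An articulation point is a vertex whose removal disconnects the graph.
Articulation points: [2, 4, 7]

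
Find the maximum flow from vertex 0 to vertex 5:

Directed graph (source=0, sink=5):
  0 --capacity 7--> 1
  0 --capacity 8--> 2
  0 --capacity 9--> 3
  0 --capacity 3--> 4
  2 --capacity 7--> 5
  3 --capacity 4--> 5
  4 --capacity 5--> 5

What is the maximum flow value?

Computing max flow:
  Flow on (0->2): 7/8
  Flow on (0->3): 4/9
  Flow on (0->4): 3/3
  Flow on (2->5): 7/7
  Flow on (3->5): 4/4
  Flow on (4->5): 3/5
Maximum flow = 14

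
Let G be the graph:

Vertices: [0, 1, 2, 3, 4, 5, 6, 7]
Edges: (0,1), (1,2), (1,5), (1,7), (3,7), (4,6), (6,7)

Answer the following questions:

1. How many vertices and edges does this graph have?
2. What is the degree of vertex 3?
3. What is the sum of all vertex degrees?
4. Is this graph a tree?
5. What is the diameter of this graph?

Count: 8 vertices, 7 edges.
Vertex 3 has neighbors [7], degree = 1.
Handshaking lemma: 2 * 7 = 14.
A graph is a tree iff it is connected and has exactly n-1 edges. This graph is connected (all 8 vertices in one component) and has 8-1 = 7 edges. It is a tree.
Diameter (longest shortest path) = 4.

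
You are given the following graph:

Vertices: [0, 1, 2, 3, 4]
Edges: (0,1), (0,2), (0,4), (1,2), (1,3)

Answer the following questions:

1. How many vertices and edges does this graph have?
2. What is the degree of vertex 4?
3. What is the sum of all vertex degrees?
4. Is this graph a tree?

Count: 5 vertices, 5 edges.
Vertex 4 has neighbors [0], degree = 1.
Handshaking lemma: 2 * 5 = 10.
A tree on 5 vertices has 4 edges. This graph has 5 edges (1 extra). Not a tree.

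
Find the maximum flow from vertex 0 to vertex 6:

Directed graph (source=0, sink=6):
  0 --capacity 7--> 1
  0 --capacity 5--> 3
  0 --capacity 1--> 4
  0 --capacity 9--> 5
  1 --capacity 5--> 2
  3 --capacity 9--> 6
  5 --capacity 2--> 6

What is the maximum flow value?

Computing max flow:
  Flow on (0->3): 5/5
  Flow on (0->5): 2/9
  Flow on (3->6): 5/9
  Flow on (5->6): 2/2
Maximum flow = 7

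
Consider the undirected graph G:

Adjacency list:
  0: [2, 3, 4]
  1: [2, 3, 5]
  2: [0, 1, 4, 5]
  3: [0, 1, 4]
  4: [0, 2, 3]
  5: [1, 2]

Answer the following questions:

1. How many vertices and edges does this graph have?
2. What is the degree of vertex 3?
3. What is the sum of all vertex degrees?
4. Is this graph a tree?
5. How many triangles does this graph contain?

Count: 6 vertices, 9 edges.
Vertex 3 has neighbors [0, 1, 4], degree = 3.
Handshaking lemma: 2 * 9 = 18.
A tree on 6 vertices has 5 edges. This graph has 9 edges (4 extra). Not a tree.
Number of triangles = 3.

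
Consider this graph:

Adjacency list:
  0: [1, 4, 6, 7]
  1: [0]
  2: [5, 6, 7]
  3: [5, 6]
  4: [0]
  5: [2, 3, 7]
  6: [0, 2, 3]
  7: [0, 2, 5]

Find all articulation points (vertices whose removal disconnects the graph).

An articulation point is a vertex whose removal disconnects the graph.
Articulation points: [0]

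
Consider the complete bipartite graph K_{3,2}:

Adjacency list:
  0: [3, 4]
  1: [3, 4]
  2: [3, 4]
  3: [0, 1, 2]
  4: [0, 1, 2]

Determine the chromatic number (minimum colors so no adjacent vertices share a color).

K_{3,2} is bipartite: vertices split into two independent sets of size 3 and 2.
Color one set 0, the other 1. No adjacent vertices share a color.
Chromatic number = 2.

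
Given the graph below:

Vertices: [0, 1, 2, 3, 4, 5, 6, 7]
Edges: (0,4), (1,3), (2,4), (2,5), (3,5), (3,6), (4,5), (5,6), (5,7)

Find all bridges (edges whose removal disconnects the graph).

A bridge is an edge whose removal increases the number of connected components.
Bridges found: (0,4), (1,3), (5,7)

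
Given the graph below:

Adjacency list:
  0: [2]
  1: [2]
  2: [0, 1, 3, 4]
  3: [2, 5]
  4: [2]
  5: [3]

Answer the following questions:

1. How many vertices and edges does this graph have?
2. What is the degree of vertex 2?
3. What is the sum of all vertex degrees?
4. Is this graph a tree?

Count: 6 vertices, 5 edges.
Vertex 2 has neighbors [0, 1, 3, 4], degree = 4.
Handshaking lemma: 2 * 5 = 10.
A graph is a tree iff it is connected and has exactly n-1 edges. This graph is connected (all 6 vertices in one component) and has 6-1 = 5 edges. It is a tree.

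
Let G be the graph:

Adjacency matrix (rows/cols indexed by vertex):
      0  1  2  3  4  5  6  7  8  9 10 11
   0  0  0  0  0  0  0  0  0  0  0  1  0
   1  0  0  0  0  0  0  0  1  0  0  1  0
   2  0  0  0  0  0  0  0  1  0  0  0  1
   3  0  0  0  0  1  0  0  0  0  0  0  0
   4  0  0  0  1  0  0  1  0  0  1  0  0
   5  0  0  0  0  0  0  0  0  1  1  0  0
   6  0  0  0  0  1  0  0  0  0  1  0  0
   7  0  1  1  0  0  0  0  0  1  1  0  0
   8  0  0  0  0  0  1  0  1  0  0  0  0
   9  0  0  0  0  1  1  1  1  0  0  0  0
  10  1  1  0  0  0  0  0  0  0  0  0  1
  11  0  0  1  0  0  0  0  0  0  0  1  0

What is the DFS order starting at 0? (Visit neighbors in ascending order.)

DFS from vertex 0 (neighbors processed in ascending order):
Visit order: 0, 10, 1, 7, 2, 11, 8, 5, 9, 4, 3, 6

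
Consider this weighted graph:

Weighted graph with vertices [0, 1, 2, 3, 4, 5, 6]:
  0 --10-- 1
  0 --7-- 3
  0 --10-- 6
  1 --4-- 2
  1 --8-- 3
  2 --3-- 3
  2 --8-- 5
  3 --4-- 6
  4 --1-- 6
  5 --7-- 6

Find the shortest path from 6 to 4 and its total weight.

Using Dijkstra's algorithm from vertex 6:
Shortest path: 6 -> 4
Total weight: 1 = 1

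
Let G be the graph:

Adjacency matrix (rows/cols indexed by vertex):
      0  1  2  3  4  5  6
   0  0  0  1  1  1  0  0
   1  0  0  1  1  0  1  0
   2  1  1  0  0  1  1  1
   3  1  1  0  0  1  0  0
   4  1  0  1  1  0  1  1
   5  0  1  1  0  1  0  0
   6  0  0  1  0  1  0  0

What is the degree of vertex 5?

Vertex 5 has neighbors [1, 2, 4], so deg(5) = 3.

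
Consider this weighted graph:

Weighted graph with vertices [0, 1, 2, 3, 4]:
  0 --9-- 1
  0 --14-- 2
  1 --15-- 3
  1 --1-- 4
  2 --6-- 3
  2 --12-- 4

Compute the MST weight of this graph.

Applying Kruskal's algorithm (sort edges by weight, add if no cycle):
  Add (1,4) w=1
  Add (2,3) w=6
  Add (0,1) w=9
  Add (2,4) w=12
  Skip (0,2) w=14 (creates cycle)
  Skip (1,3) w=15 (creates cycle)
MST weight = 28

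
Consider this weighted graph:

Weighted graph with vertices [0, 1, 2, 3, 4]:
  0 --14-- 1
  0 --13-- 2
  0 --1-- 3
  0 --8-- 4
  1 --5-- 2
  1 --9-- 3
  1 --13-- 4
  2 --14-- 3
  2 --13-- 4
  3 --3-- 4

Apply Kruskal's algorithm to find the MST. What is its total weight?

Applying Kruskal's algorithm (sort edges by weight, add if no cycle):
  Add (0,3) w=1
  Add (3,4) w=3
  Add (1,2) w=5
  Skip (0,4) w=8 (creates cycle)
  Add (1,3) w=9
  Skip (0,2) w=13 (creates cycle)
  Skip (1,4) w=13 (creates cycle)
  Skip (2,4) w=13 (creates cycle)
  Skip (0,1) w=14 (creates cycle)
  Skip (2,3) w=14 (creates cycle)
MST weight = 18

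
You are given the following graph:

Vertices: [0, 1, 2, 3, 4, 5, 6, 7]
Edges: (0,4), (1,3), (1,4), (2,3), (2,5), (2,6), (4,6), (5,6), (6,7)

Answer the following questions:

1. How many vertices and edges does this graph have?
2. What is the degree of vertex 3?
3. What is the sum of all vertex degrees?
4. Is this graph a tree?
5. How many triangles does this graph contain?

Count: 8 vertices, 9 edges.
Vertex 3 has neighbors [1, 2], degree = 2.
Handshaking lemma: 2 * 9 = 18.
A tree on 8 vertices has 7 edges. This graph has 9 edges (2 extra). Not a tree.
Number of triangles = 1.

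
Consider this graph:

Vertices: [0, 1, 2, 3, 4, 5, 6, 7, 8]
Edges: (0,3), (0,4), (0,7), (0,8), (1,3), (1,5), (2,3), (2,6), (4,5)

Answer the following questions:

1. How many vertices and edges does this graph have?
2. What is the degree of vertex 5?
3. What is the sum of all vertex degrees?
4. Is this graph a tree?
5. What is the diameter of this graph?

Count: 9 vertices, 9 edges.
Vertex 5 has neighbors [1, 4], degree = 2.
Handshaking lemma: 2 * 9 = 18.
A tree on 9 vertices has 8 edges. This graph has 9 edges (1 extra). Not a tree.
Diameter (longest shortest path) = 4.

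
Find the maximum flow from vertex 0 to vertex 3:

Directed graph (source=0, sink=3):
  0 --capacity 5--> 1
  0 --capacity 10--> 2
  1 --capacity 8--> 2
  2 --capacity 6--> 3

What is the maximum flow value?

Computing max flow:
  Flow on (0->1): 5/5
  Flow on (0->2): 1/10
  Flow on (1->2): 5/8
  Flow on (2->3): 6/6
Maximum flow = 6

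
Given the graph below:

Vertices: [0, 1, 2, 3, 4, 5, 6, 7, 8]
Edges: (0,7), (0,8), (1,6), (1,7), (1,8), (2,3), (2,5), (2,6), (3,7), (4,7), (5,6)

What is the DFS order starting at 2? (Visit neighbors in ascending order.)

DFS from vertex 2 (neighbors processed in ascending order):
Visit order: 2, 3, 7, 0, 8, 1, 6, 5, 4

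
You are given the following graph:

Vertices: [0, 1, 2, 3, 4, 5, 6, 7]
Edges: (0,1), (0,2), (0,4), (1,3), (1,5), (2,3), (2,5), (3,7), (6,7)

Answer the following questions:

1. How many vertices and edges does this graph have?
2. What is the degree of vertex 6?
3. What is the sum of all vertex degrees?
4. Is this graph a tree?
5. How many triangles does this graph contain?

Count: 8 vertices, 9 edges.
Vertex 6 has neighbors [7], degree = 1.
Handshaking lemma: 2 * 9 = 18.
A tree on 8 vertices has 7 edges. This graph has 9 edges (2 extra). Not a tree.
Number of triangles = 0.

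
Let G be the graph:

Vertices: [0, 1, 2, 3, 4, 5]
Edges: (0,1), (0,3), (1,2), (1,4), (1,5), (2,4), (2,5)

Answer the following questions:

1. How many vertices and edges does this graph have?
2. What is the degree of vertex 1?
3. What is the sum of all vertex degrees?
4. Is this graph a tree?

Count: 6 vertices, 7 edges.
Vertex 1 has neighbors [0, 2, 4, 5], degree = 4.
Handshaking lemma: 2 * 7 = 14.
A tree on 6 vertices has 5 edges. This graph has 7 edges (2 extra). Not a tree.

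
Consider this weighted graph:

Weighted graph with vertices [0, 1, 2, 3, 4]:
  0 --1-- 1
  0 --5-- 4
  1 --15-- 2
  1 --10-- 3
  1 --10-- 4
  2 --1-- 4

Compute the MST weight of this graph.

Applying Kruskal's algorithm (sort edges by weight, add if no cycle):
  Add (0,1) w=1
  Add (2,4) w=1
  Add (0,4) w=5
  Add (1,3) w=10
  Skip (1,4) w=10 (creates cycle)
  Skip (1,2) w=15 (creates cycle)
MST weight = 17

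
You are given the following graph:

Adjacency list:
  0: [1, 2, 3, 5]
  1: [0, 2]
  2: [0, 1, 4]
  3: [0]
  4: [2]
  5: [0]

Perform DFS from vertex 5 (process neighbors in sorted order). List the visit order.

DFS from vertex 5 (neighbors processed in ascending order):
Visit order: 5, 0, 1, 2, 4, 3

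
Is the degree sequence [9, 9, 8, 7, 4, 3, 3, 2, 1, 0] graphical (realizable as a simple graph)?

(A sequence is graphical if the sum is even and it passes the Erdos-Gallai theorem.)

Sum of degrees = 46. Sum is even but fails Erdos-Gallai. The sequence is NOT graphical.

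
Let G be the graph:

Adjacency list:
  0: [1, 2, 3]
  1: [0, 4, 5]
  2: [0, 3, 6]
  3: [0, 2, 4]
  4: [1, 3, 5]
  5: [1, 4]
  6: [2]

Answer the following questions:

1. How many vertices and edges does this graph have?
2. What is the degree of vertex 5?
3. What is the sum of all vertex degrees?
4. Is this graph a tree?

Count: 7 vertices, 9 edges.
Vertex 5 has neighbors [1, 4], degree = 2.
Handshaking lemma: 2 * 9 = 18.
A tree on 7 vertices has 6 edges. This graph has 9 edges (3 extra). Not a tree.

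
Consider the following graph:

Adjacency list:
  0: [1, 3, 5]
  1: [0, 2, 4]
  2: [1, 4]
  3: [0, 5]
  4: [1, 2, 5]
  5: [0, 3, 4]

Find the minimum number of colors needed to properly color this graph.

The graph has a maximum clique of size 3 (lower bound on chromatic number).
A valid 3-coloring: {0: 0, 1: 1, 2: 2, 3: 2, 4: 0, 5: 1}.
Chromatic number = 3.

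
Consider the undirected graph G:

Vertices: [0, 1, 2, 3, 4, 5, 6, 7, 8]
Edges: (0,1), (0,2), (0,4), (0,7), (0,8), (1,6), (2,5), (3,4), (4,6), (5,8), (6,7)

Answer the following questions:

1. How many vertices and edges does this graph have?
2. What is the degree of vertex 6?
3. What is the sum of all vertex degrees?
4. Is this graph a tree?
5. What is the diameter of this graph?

Count: 9 vertices, 11 edges.
Vertex 6 has neighbors [1, 4, 7], degree = 3.
Handshaking lemma: 2 * 11 = 22.
A tree on 9 vertices has 8 edges. This graph has 11 edges (3 extra). Not a tree.
Diameter (longest shortest path) = 4.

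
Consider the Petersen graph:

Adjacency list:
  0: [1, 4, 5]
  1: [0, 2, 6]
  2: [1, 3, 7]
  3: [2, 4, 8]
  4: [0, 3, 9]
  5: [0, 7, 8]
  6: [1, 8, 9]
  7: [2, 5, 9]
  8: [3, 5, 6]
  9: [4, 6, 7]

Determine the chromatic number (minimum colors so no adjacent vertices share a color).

The Petersen graph contains odd cycles (e.g. the outer 5-cycle), so chi >= 3.
A proper 3-coloring exists (it is a well-known 3-chromatic graph).
Chromatic number = 3.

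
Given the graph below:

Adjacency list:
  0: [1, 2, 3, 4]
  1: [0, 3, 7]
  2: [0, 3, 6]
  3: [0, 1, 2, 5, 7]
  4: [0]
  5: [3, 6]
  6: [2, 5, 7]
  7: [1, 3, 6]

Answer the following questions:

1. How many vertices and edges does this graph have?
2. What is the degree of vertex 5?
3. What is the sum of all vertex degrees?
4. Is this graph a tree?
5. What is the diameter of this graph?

Count: 8 vertices, 12 edges.
Vertex 5 has neighbors [3, 6], degree = 2.
Handshaking lemma: 2 * 12 = 24.
A tree on 8 vertices has 7 edges. This graph has 12 edges (5 extra). Not a tree.
Diameter (longest shortest path) = 3.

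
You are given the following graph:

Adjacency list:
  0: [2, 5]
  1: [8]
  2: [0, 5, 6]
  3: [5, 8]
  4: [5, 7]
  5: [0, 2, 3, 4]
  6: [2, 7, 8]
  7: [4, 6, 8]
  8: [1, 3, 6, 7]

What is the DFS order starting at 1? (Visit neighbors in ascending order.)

DFS from vertex 1 (neighbors processed in ascending order):
Visit order: 1, 8, 3, 5, 0, 2, 6, 7, 4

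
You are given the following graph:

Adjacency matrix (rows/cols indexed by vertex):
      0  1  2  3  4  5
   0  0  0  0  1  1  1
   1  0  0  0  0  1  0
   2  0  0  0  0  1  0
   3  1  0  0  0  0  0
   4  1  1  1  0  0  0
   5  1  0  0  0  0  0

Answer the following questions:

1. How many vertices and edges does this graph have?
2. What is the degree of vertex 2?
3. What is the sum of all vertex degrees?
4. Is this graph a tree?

Count: 6 vertices, 5 edges.
Vertex 2 has neighbors [4], degree = 1.
Handshaking lemma: 2 * 5 = 10.
A graph is a tree iff it is connected and has exactly n-1 edges. This graph is connected (all 6 vertices in one component) and has 6-1 = 5 edges. It is a tree.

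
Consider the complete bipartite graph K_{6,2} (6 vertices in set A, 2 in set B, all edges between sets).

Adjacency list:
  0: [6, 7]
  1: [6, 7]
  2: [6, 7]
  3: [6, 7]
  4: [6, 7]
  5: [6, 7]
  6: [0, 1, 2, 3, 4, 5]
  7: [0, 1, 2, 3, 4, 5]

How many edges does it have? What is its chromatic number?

K_{6,2} has 6 * 2 = 12 edges.
Bipartite graphs have chromatic number 2 (color each partition differently).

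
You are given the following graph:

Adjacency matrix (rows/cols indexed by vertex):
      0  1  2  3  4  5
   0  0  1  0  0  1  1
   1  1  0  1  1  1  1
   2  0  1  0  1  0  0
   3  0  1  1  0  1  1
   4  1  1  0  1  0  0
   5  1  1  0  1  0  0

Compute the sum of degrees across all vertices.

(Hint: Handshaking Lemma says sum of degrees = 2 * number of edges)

Count edges: 10 edges.
By Handshaking Lemma: sum of degrees = 2 * 10 = 20.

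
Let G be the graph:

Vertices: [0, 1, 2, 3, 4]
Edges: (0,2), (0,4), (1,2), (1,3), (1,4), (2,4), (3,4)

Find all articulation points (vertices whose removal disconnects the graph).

No articulation points. The graph is biconnected.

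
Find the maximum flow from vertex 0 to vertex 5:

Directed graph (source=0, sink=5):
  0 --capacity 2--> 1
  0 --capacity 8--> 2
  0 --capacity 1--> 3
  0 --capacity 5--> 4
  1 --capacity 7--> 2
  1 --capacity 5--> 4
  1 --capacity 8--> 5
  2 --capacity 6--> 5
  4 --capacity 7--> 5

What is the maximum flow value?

Computing max flow:
  Flow on (0->1): 2/2
  Flow on (0->2): 6/8
  Flow on (0->4): 5/5
  Flow on (1->5): 2/8
  Flow on (2->5): 6/6
  Flow on (4->5): 5/7
Maximum flow = 13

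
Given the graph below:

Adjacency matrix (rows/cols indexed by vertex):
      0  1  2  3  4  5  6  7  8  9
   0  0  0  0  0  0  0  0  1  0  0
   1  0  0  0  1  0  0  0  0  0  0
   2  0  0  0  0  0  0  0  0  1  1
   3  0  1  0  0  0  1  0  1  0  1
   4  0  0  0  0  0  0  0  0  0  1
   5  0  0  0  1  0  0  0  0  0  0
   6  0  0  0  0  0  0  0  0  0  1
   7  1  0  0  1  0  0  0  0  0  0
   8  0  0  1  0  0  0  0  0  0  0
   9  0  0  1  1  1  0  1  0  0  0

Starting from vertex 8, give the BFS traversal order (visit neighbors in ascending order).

BFS from vertex 8 (neighbors processed in ascending order):
Visit order: 8, 2, 9, 3, 4, 6, 1, 5, 7, 0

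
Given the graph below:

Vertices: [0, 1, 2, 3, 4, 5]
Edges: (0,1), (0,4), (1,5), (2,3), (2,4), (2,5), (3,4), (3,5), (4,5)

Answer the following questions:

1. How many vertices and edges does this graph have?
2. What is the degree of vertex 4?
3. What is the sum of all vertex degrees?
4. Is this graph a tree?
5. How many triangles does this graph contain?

Count: 6 vertices, 9 edges.
Vertex 4 has neighbors [0, 2, 3, 5], degree = 4.
Handshaking lemma: 2 * 9 = 18.
A tree on 6 vertices has 5 edges. This graph has 9 edges (4 extra). Not a tree.
Number of triangles = 4.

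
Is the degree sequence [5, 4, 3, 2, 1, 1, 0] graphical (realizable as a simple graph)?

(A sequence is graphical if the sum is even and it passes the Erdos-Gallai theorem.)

Sum of degrees = 16. Sum is even but fails Erdos-Gallai. The sequence is NOT graphical.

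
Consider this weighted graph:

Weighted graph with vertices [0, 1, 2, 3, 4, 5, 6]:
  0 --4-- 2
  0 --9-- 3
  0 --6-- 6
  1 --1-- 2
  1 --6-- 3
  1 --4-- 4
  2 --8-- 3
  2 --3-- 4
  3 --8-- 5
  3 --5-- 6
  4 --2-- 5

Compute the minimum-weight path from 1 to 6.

Using Dijkstra's algorithm from vertex 1:
Shortest path: 1 -> 3 -> 6
Total weight: 6 + 5 = 11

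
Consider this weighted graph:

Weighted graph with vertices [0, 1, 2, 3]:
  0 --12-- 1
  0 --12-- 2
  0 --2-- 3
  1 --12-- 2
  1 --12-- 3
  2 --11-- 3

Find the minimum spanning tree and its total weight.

Applying Kruskal's algorithm (sort edges by weight, add if no cycle):
  Add (0,3) w=2
  Add (2,3) w=11
  Skip (0,2) w=12 (creates cycle)
  Add (0,1) w=12
  Skip (1,2) w=12 (creates cycle)
  Skip (1,3) w=12 (creates cycle)
MST weight = 25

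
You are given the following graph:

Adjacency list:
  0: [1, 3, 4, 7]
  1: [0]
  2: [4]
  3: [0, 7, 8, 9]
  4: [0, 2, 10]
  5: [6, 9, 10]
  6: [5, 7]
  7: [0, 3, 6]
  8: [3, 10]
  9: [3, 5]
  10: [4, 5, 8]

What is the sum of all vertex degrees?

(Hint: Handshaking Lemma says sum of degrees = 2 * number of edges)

Count edges: 14 edges.
By Handshaking Lemma: sum of degrees = 2 * 14 = 28.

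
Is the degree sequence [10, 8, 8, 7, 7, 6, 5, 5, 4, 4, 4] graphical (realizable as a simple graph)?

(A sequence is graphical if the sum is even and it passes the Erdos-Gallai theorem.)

Sum of degrees = 68. Sum is even and passes Erdos-Gallai. The sequence IS graphical.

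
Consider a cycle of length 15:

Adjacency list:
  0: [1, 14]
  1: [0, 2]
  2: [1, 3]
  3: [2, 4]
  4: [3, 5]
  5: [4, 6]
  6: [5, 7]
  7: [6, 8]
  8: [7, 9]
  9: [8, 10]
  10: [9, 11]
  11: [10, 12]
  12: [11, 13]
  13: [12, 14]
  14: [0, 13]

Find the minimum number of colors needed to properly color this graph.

This is an odd cycle (C_15). Odd cycles are not bipartite (any 2-coloring forces two adjacent vertices to match), and 3 colors suffice.
Chromatic number = 3.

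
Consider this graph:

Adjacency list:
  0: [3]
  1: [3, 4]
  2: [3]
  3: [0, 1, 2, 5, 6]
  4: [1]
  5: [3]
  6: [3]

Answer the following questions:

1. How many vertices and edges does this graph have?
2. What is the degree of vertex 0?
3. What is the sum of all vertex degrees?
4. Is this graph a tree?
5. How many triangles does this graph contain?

Count: 7 vertices, 6 edges.
Vertex 0 has neighbors [3], degree = 1.
Handshaking lemma: 2 * 6 = 12.
A graph is a tree iff it is connected and has exactly n-1 edges. This graph is connected (all 7 vertices in one component) and has 7-1 = 6 edges. It is a tree.
Number of triangles = 0.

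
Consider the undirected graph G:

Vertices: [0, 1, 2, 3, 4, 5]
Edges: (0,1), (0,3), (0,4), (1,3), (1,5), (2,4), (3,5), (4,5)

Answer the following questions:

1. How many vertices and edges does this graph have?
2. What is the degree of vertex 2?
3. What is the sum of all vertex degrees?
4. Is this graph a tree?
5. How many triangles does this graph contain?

Count: 6 vertices, 8 edges.
Vertex 2 has neighbors [4], degree = 1.
Handshaking lemma: 2 * 8 = 16.
A tree on 6 vertices has 5 edges. This graph has 8 edges (3 extra). Not a tree.
Number of triangles = 2.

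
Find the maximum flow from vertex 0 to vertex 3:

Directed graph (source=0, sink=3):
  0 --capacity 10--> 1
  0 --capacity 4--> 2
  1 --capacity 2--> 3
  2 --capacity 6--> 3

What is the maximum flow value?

Computing max flow:
  Flow on (0->1): 2/10
  Flow on (0->2): 4/4
  Flow on (1->3): 2/2
  Flow on (2->3): 4/6
Maximum flow = 6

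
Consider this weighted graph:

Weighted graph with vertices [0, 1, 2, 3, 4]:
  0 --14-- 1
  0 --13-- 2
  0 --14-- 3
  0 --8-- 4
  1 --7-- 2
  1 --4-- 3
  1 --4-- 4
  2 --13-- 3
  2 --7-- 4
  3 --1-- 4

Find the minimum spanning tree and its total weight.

Applying Kruskal's algorithm (sort edges by weight, add if no cycle):
  Add (3,4) w=1
  Add (1,4) w=4
  Skip (1,3) w=4 (creates cycle)
  Add (1,2) w=7
  Skip (2,4) w=7 (creates cycle)
  Add (0,4) w=8
  Skip (0,2) w=13 (creates cycle)
  Skip (2,3) w=13 (creates cycle)
  Skip (0,3) w=14 (creates cycle)
  Skip (0,1) w=14 (creates cycle)
MST weight = 20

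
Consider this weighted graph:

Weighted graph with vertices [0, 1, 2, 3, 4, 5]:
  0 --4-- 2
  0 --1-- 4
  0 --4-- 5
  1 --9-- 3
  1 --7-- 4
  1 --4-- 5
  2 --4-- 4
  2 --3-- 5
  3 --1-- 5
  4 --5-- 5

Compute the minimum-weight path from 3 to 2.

Using Dijkstra's algorithm from vertex 3:
Shortest path: 3 -> 5 -> 2
Total weight: 1 + 3 = 4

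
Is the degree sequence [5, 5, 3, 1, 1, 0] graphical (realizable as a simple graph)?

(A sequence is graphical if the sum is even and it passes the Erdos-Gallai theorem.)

Sum of degrees = 15. Sum is odd, so the sequence is NOT graphical.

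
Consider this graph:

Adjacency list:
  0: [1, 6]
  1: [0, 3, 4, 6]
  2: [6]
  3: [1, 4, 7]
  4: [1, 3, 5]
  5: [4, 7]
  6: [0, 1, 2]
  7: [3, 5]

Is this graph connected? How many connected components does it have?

Checking connectivity: the graph has 1 connected component(s).
All vertices are reachable from each other. The graph IS connected.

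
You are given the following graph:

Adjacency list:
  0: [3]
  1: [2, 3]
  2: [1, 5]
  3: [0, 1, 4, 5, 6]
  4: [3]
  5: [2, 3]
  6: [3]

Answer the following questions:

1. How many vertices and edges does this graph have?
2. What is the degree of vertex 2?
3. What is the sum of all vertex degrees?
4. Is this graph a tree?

Count: 7 vertices, 7 edges.
Vertex 2 has neighbors [1, 5], degree = 2.
Handshaking lemma: 2 * 7 = 14.
A tree on 7 vertices has 6 edges. This graph has 7 edges (1 extra). Not a tree.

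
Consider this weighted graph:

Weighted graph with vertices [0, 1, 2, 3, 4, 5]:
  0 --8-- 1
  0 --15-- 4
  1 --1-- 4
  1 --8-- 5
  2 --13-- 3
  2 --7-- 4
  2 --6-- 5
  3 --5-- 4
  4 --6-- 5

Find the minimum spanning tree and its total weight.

Applying Kruskal's algorithm (sort edges by weight, add if no cycle):
  Add (1,4) w=1
  Add (3,4) w=5
  Add (2,5) w=6
  Add (4,5) w=6
  Skip (2,4) w=7 (creates cycle)
  Add (0,1) w=8
  Skip (1,5) w=8 (creates cycle)
  Skip (2,3) w=13 (creates cycle)
  Skip (0,4) w=15 (creates cycle)
MST weight = 26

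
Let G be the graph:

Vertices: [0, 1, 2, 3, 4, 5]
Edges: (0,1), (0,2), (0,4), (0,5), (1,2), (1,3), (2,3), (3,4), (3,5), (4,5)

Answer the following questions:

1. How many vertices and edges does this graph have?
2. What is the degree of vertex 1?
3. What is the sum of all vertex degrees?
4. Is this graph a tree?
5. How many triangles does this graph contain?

Count: 6 vertices, 10 edges.
Vertex 1 has neighbors [0, 2, 3], degree = 3.
Handshaking lemma: 2 * 10 = 20.
A tree on 6 vertices has 5 edges. This graph has 10 edges (5 extra). Not a tree.
Number of triangles = 4.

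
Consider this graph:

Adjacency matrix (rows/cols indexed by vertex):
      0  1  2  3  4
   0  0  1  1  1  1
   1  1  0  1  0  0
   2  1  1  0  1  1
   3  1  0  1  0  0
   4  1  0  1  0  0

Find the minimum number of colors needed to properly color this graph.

The graph has a maximum clique of size 3 (lower bound on chromatic number).
A valid 3-coloring: {0: 0, 1: 2, 2: 1, 3: 2, 4: 2}.
Chromatic number = 3.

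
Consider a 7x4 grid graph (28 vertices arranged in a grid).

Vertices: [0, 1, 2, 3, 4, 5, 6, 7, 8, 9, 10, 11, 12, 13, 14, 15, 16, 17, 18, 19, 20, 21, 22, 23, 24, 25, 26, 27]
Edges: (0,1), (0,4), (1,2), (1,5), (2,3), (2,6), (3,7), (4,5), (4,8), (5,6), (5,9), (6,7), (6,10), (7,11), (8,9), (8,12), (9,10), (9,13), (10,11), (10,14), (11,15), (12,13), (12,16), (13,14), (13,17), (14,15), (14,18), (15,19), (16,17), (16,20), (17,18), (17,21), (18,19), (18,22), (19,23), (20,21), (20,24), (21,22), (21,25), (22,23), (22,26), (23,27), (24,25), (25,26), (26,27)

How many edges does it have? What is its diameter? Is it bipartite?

A 7x4 grid has 24 vertical edges and 21 horizontal edges.
Total edges = 24 + 21 = 45.
Diameter = (7-1) + (4-1) = 9 (corner to opposite corner).
Grid graphs are bipartite (checkerboard coloring).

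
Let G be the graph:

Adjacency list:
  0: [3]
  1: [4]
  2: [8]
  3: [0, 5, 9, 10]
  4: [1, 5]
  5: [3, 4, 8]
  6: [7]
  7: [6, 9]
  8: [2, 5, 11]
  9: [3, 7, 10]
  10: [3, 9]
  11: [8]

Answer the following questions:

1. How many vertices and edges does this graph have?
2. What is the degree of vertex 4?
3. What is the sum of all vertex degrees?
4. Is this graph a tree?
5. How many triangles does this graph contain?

Count: 12 vertices, 12 edges.
Vertex 4 has neighbors [1, 5], degree = 2.
Handshaking lemma: 2 * 12 = 24.
A tree on 12 vertices has 11 edges. This graph has 12 edges (1 extra). Not a tree.
Number of triangles = 1.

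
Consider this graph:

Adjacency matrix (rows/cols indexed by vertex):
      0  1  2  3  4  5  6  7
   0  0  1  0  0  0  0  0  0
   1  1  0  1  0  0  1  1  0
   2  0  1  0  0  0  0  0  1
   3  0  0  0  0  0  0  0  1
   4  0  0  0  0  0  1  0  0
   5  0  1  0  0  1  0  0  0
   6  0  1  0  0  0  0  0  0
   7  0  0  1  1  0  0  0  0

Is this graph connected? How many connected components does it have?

Checking connectivity: the graph has 1 connected component(s).
All vertices are reachable from each other. The graph IS connected.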